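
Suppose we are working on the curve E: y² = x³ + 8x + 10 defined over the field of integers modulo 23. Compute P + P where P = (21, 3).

tangent at (21, 3): λ = (3·21² + 8)/(2·3) ≡ 20/6. 6⁻¹ ≡ 4 (mod 23), so λ ≡ 20·4 ≡ 11.
  x = λ² - 21 - 21 = 121 - 42 ≡ 10; y = λ·(21 - 10) - 3 ≡ 3. → (10, 3)

(10, 3)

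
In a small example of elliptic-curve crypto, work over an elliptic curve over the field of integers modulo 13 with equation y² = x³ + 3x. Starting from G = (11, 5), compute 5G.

(6, 0)

Double-and-add on 5 = (101)₂. Start with G = (11, 5) for the leading 1-bit.
double: tangent at (11, 5): λ = (3·11² + 3)/(2·5) ≡ 2/10. 10⁻¹ ≡ 4 (mod 13) since 10·4 = 40 ≡ 1, so λ ≡ 2·4 ≡ 8.
  x = λ² - 11 - 11 = 64 - 22 ≡ 3; y = λ·(11 - 3) - 5 ≡ 7. → (3, 7)
double: tangent at (3, 7): λ = (3·3² + 3)/(2·7) ≡ 4/1. 1⁻¹ ≡ 1 (mod 13), so λ ≡ 4·1 ≡ 4.
  x = λ² - 3 - 3 = 16 - 6 ≡ 10; y = λ·(3 - 10) - 7 ≡ 4. → (10, 4)
add G: (10, 4) + (11, 5). λ = (5 - 4)/(11 - 10) ≡ 1/1 mod 13. 1⁻¹ ≡ 1 (mod 13) since 1·1 = 1 ≡ 1, so λ ≡ 1.
  x = λ² - 10 - 11 = 1 - 21 ≡ 6; y = λ·(10 - 6) - 4 ≡ 0. → (6, 0)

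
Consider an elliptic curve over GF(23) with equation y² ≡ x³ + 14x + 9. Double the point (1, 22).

tangent at (1, 22): λ = (3·1² + 14)/(2·22) ≡ 17/21. 21⁻¹ ≡ 11 (mod 23) since 21·11 = 231 ≡ 1, so λ ≡ 17·11 ≡ 3.
  x = λ² - 1 - 1 = 9 - 2 ≡ 7; y = λ·(1 - 7) - 22 ≡ 6. → (7, 6)

(7, 6)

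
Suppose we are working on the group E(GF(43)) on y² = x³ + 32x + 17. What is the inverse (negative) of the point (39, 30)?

-(39, 30) = (39, -30 mod 43) = (39, 13).

(39, 13)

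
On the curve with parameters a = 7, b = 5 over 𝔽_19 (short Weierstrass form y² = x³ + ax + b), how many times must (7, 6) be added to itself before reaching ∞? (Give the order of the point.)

5

2P: tangent at (7, 6): λ = (3·7² + 7)/(2·6) ≡ 2/12. 12⁻¹ ≡ 8 (mod 19), so λ ≡ 2·8 ≡ 16.
  x = λ² - 7 - 7 = 256 - 14 ≡ 14; y = λ·(7 - 14) - 6 ≡ 15. → (14, 15)
3P: (14, 15) + (7, 6). λ = (6 - 15)/(7 - 14) ≡ 10/12 mod 19. 12⁻¹ ≡ 8 (mod 19), so λ ≡ 4.
  x = λ² - 14 - 7 = 16 - 21 ≡ 14; y = λ·(14 - 14) - 15 ≡ 4. → (14, 4)
4P: (14, 4) + (7, 6). λ = (6 - 4)/(7 - 14) ≡ 2/12 mod 19. 12⁻¹ ≡ 8 (mod 19) since 12·8 = 96 ≡ 1, so λ ≡ 16.
  x = λ² - 14 - 7 = 256 - 21 ≡ 7; y = λ·(14 - 7) - 4 ≡ 13. → (7, 13)
5P: (7, 13) + (7, 6): same x and y₁ ≡ -y₂, so the sum is ∞.
5P = ∞, so the order is 5.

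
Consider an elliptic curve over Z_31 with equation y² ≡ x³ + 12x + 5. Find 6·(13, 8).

Write G = (13, 8).
Repeated addition: build up to 6G.
2G: tangent at (13, 8): λ = (3·13² + 12)/(2·8) ≡ 23/16. 16⁻¹ ≡ 2 (mod 31), so λ ≡ 23·2 ≡ 15.
  x = λ² - 13 - 13 = 225 - 26 ≡ 13; y = λ·(13 - 13) - 8 ≡ 23. → (13, 23)
3G: (13, 23) + (13, 8): same x and y₁ ≡ -y₂, so the sum is 𝒪.
4G: 𝒪 + (13, 8) = (13, 8) (identity).
5G: tangent at (13, 8): λ = (3·13² + 12)/(2·8) ≡ 23/16. 16⁻¹ ≡ 2 (mod 31), so λ ≡ 23·2 ≡ 15.
  x = λ² - 13 - 13 = 225 - 26 ≡ 13; y = λ·(13 - 13) - 8 ≡ 23. → (13, 23)
6G: (13, 23) + (13, 8): same x and y₁ ≡ -y₂, so the sum is 𝒪.

O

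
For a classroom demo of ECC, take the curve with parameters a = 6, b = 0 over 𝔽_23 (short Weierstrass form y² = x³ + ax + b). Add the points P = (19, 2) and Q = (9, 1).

(21, 7)

(19, 2) + (9, 1). λ = (1 - 2)/(9 - 19) ≡ 22/13 mod 23. 13⁻¹ ≡ 16 (mod 23) since 13·16 = 208 ≡ 1, so λ ≡ 7.
  x = λ² - 19 - 9 = 49 - 28 ≡ 21; y = λ·(19 - 21) - 2 ≡ 7. → (21, 7)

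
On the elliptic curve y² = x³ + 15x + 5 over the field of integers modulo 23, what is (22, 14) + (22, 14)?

(3, 13)

tangent at (22, 14): λ = (3·22² + 15)/(2·14) ≡ 18/5. 5⁻¹ ≡ 14 (mod 23) since 5·14 = 70 ≡ 1, so λ ≡ 18·14 ≡ 22.
  x = λ² - 22 - 22 = 484 - 44 ≡ 3; y = λ·(22 - 3) - 14 ≡ 13. → (3, 13)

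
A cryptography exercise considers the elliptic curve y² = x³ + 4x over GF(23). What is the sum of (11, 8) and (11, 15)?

The two points share x = 11 and their y-coordinates satisfy 8 + 15 ≡ 0 (mod 23), so they are inverses. Their sum is O.

O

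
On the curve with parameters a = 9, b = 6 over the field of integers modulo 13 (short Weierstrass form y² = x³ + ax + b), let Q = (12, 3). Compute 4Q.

Double-and-add on 4 = (100)₂. Start with Q = (12, 3) for the leading 1-bit.
double: tangent at (12, 3): λ = (3·12² + 9)/(2·3) ≡ 12/6. 6⁻¹ ≡ 11 (mod 13) since 6·11 = 66 ≡ 1, so λ ≡ 12·11 ≡ 2.
  x = λ² - 12 - 12 = 4 - 24 ≡ 6; y = λ·(12 - 6) - 3 ≡ 9. → (6, 9)
double: tangent at (6, 9): λ = (3·6² + 9)/(2·9) ≡ 0/5. 5⁻¹ ≡ 8 (mod 13), so λ ≡ 0·8 ≡ 0.
  x = λ² - 6 - 6 = 0 - 12 ≡ 1; y = λ·(6 - 1) - 9 ≡ 4. → (1, 4)

(1, 4)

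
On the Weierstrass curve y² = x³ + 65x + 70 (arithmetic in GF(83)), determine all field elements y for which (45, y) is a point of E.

9, 74

x³ + 65x + 70 = 94120 ≡ 81 (mod 83).
Square roots of 81 mod 83: 9 and 74 (since 9² = 81 ≡ 81).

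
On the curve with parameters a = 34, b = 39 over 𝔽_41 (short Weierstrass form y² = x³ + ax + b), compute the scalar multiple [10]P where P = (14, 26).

(18, 13)

Double-and-add on 10 = (1010)₂. Start with P = (14, 26) for the leading 1-bit.
double: tangent at (14, 26): λ = (3·14² + 34)/(2·26) ≡ 7/11. 11⁻¹ ≡ 15 (mod 41), so λ ≡ 7·15 ≡ 23.
  x = λ² - 14 - 14 = 529 - 28 ≡ 9; y = λ·(14 - 9) - 26 ≡ 7. → (9, 7)
double: tangent at (9, 7): λ = (3·9² + 34)/(2·7) ≡ 31/14. 14⁻¹ ≡ 3 (mod 41), so λ ≡ 31·3 ≡ 11.
  x = λ² - 9 - 9 = 121 - 18 ≡ 21; y = λ·(9 - 21) - 7 ≡ 25. → (21, 25)
add P: (21, 25) + (14, 26). λ = (26 - 25)/(14 - 21) ≡ 1/34 mod 41. 34⁻¹ ≡ 35 (mod 41), so λ ≡ 35.
  x = λ² - 21 - 14 = 1225 - 35 ≡ 1; y = λ·(21 - 1) - 25 ≡ 19. → (1, 19)
double: tangent at (1, 19): λ = (3·1² + 34)/(2·19) ≡ 37/38. 38⁻¹ ≡ 27 (mod 41) since 38·27 = 1026 ≡ 1, so λ ≡ 37·27 ≡ 15.
  x = λ² - 1 - 1 = 225 - 2 ≡ 18; y = λ·(1 - 18) - 19 ≡ 13. → (18, 13)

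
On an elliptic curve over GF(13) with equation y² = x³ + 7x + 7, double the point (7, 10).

tangent at (7, 10): λ = (3·7² + 7)/(2·10) ≡ 11/7. 7⁻¹ ≡ 2 (mod 13), so λ ≡ 11·2 ≡ 9.
  x = λ² - 7 - 7 = 81 - 14 ≡ 2; y = λ·(7 - 2) - 10 ≡ 9. → (2, 9)

(2, 9)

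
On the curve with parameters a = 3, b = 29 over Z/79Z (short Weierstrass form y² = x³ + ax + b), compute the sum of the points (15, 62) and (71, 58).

(15, 62) + (71, 58). λ = (58 - 62)/(71 - 15) ≡ 75/56 mod 79. 56⁻¹ ≡ 24 (mod 79), so λ ≡ 62.
  x = λ² - 15 - 71 = 3844 - 86 ≡ 45; y = λ·(15 - 45) - 62 ≡ 53. → (45, 53)

(45, 53)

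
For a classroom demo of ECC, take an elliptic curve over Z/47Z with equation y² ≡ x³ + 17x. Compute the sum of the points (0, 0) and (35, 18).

(0, 0) + (35, 18). λ = (18 - 0)/(35 - 0) ≡ 18/35 mod 47. 35⁻¹ ≡ 43 (mod 47) since 35·43 = 1505 ≡ 1, so λ ≡ 22.
  x = λ² - 0 - 35 = 484 - 35 ≡ 26; y = λ·(0 - 26) - 0 ≡ 39. → (26, 39)

(26, 39)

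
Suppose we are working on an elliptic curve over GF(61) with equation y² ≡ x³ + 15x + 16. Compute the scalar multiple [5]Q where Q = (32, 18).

(60, 0)

Double-and-add on 5 = (101)₂. Start with Q = (32, 18) for the leading 1-bit.
double: tangent at (32, 18): λ = (3·32² + 15)/(2·18) ≡ 37/36. 36⁻¹ ≡ 39 (mod 61) since 36·39 = 1404 ≡ 1, so λ ≡ 37·39 ≡ 40.
  x = λ² - 32 - 32 = 1600 - 64 ≡ 11; y = λ·(32 - 11) - 18 ≡ 29. → (11, 29)
double: tangent at (11, 29): λ = (3·11² + 15)/(2·29) ≡ 12/58. 58⁻¹ ≡ 20 (mod 61), so λ ≡ 12·20 ≡ 57.
  x = λ² - 11 - 11 = 3249 - 22 ≡ 55; y = λ·(11 - 55) - 29 ≡ 25. → (55, 25)
add Q: (55, 25) + (32, 18). λ = (18 - 25)/(32 - 55) ≡ 54/38 mod 61. 38⁻¹ ≡ 53 (mod 61), so λ ≡ 56.
  x = λ² - 55 - 32 = 3136 - 87 ≡ 60; y = λ·(55 - 60) - 25 ≡ 0. → (60, 0)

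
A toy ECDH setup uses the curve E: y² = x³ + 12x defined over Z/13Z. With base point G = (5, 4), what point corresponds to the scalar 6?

Double-and-add on 6 = (110)₂. Start with G = (5, 4) for the leading 1-bit.
double: tangent at (5, 4): λ = (3·5² + 12)/(2·4) ≡ 9/8. 8⁻¹ ≡ 5 (mod 13), so λ ≡ 9·5 ≡ 6.
  x = λ² - 5 - 5 = 36 - 10 ≡ 0; y = λ·(5 - 0) - 4 ≡ 0. → (0, 0)
add G: (0, 0) + (5, 4). λ = (4 - 0)/(5 - 0) ≡ 4/5 mod 13. 5⁻¹ ≡ 8 (mod 13) since 5·8 = 40 ≡ 1, so λ ≡ 6.
  x = λ² - 0 - 5 = 36 - 5 ≡ 5; y = λ·(0 - 5) - 0 ≡ 9. → (5, 9)
double: tangent at (5, 9): λ = (3·5² + 12)/(2·9) ≡ 9/5. 5⁻¹ ≡ 8 (mod 13) since 5·8 = 40 ≡ 1, so λ ≡ 9·8 ≡ 7.
  x = λ² - 5 - 5 = 49 - 10 ≡ 0; y = λ·(5 - 0) - 9 ≡ 0. → (0, 0)

(0, 0)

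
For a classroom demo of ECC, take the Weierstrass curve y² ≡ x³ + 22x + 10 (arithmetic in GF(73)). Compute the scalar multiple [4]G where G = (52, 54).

Repeated addition: build up to 4G.
2G: tangent at (52, 54): λ = (3·52² + 22)/(2·54) ≡ 31/35. 35⁻¹ ≡ 48 (mod 73), so λ ≡ 31·48 ≡ 28.
  x = λ² - 52 - 52 = 784 - 104 ≡ 23; y = λ·(52 - 23) - 54 ≡ 28. → (23, 28)
3G: (23, 28) + (52, 54). λ = (54 - 28)/(52 - 23) ≡ 26/29 mod 73. 29⁻¹ ≡ 68 (mod 73) since 29·68 = 1972 ≡ 1, so λ ≡ 16.
  x = λ² - 23 - 52 = 256 - 75 ≡ 35; y = λ·(23 - 35) - 28 ≡ 72. → (35, 72)
4G: (35, 72) + (52, 54). λ = (54 - 72)/(52 - 35) ≡ 55/17 mod 73. 17⁻¹ ≡ 43 (mod 73), so λ ≡ 29.
  x = λ² - 35 - 52 = 841 - 87 ≡ 24; y = λ·(35 - 24) - 72 ≡ 28. → (24, 28)

(24, 28)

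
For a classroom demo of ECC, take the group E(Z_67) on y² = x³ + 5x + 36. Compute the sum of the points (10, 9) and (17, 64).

(32, 0)

(10, 9) + (17, 64). λ = (64 - 9)/(17 - 10) ≡ 55/7 mod 67. 7⁻¹ ≡ 48 (mod 67), so λ ≡ 27.
  x = λ² - 10 - 17 = 729 - 27 ≡ 32; y = λ·(10 - 32) - 9 ≡ 0. → (32, 0)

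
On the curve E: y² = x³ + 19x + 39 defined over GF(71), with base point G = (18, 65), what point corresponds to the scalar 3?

(38, 18)

Repeated addition: build up to 3G.
2G: tangent at (18, 65): λ = (3·18² + 19)/(2·65) ≡ 68/59. 59⁻¹ ≡ 65 (mod 71) since 59·65 = 3835 ≡ 1, so λ ≡ 68·65 ≡ 18.
  x = λ² - 18 - 18 = 324 - 36 ≡ 4; y = λ·(18 - 4) - 65 ≡ 45. → (4, 45)
3G: (4, 45) + (18, 65). λ = (65 - 45)/(18 - 4) ≡ 20/14 mod 71. 14⁻¹ ≡ 66 (mod 71), so λ ≡ 42.
  x = λ² - 4 - 18 = 1764 - 22 ≡ 38; y = λ·(4 - 38) - 45 ≡ 18. → (38, 18)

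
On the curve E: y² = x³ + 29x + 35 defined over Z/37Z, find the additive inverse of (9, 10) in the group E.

-(9, 10) = (9, -10 mod 37) = (9, 27).

(9, 27)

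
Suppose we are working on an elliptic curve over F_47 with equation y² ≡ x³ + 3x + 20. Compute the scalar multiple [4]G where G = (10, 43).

(38, 43)

Repeated addition: build up to 4G.
2G: tangent at (10, 43): λ = (3·10² + 3)/(2·43) ≡ 21/39. 39⁻¹ ≡ 41 (mod 47), so λ ≡ 21·41 ≡ 15.
  x = λ² - 10 - 10 = 225 - 20 ≡ 17; y = λ·(10 - 17) - 43 ≡ 40. → (17, 40)
3G: (17, 40) + (10, 43). λ = (43 - 40)/(10 - 17) ≡ 3/40 mod 47. 40⁻¹ ≡ 20 (mod 47), so λ ≡ 13.
  x = λ² - 17 - 10 = 169 - 27 ≡ 1; y = λ·(17 - 1) - 40 ≡ 27. → (1, 27)
4G: (1, 27) + (10, 43). λ = (43 - 27)/(10 - 1) ≡ 16/9 mod 47. 9⁻¹ ≡ 21 (mod 47), so λ ≡ 7.
  x = λ² - 1 - 10 = 49 - 11 ≡ 38; y = λ·(1 - 38) - 27 ≡ 43. → (38, 43)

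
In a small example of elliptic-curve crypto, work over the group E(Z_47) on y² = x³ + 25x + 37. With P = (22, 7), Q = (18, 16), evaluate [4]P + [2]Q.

First 4P:
Double-and-add on 4 = (100)₂. Start with P = (22, 7) for the leading 1-bit.
double: tangent at (22, 7): λ = (3·22² + 25)/(2·7) ≡ 20/14. 14⁻¹ ≡ 37 (mod 47), so λ ≡ 20·37 ≡ 35.
  x = λ² - 22 - 22 = 1225 - 44 ≡ 6; y = λ·(22 - 6) - 7 ≡ 36. → (6, 36)
double: tangent at (6, 36): λ = (3·6² + 25)/(2·36) ≡ 39/25. 25⁻¹ ≡ 32 (mod 47) since 25·32 = 800 ≡ 1, so λ ≡ 39·32 ≡ 26.
  x = λ² - 6 - 6 = 676 - 12 ≡ 6; y = λ·(6 - 6) - 36 ≡ 11. → (6, 11)
4P = (6, 11).
Next 2Q:
Repeated addition: build up to 2Q.
2Q: tangent at (18, 16): λ = (3·18² + 25)/(2·16) ≡ 10/32. 32⁻¹ ≡ 25 (mod 47), so λ ≡ 10·25 ≡ 15.
  x = λ² - 18 - 18 = 225 - 36 ≡ 1; y = λ·(18 - 1) - 16 ≡ 4. → (1, 4)
2Q = (1, 4).
Finally 4P + 2Q:
(6, 11) + (1, 4). λ = (4 - 11)/(1 - 6) ≡ 40/42 mod 47. 42⁻¹ ≡ 28 (mod 47), so λ ≡ 39.
  x = λ² - 6 - 1 = 1521 - 7 ≡ 10; y = λ·(6 - 10) - 11 ≡ 21. → (10, 21)

(10, 21)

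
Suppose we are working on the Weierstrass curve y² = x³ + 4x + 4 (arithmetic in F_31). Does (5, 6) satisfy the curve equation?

y² = 6² ≡ 5; x³ + 4x + 4 = 149 ≡ 25 (mod 31). 5 ≠ 25.

no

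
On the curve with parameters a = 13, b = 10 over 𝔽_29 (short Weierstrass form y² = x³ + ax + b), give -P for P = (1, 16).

(1, 13)

-(1, 16) = (1, -16 mod 29) = (1, 13).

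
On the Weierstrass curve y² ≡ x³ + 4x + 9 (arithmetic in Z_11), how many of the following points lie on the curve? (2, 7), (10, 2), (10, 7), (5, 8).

(2, 7): 7² ≡ 5, rhs ≡ 3 → off.
(10, 2): 2² ≡ 4, rhs ≡ 4 → on.
(10, 7): 7² ≡ 5, rhs ≡ 4 → off.
(5, 8): 8² ≡ 9, rhs ≡ 0 → off.

1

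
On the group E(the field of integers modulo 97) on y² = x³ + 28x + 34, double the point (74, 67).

(10, 21)

tangent at (74, 67): λ = (3·74² + 28)/(2·67) ≡ 63/37. 37⁻¹ ≡ 21 (mod 97), so λ ≡ 63·21 ≡ 62.
  x = λ² - 74 - 74 = 3844 - 148 ≡ 10; y = λ·(74 - 10) - 67 ≡ 21. → (10, 21)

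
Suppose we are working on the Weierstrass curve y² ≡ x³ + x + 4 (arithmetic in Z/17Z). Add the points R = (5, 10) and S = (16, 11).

(5, 10) + (16, 11). λ = (11 - 10)/(16 - 5) ≡ 1/11 mod 17. 11⁻¹ ≡ 14 (mod 17) since 11·14 = 154 ≡ 1, so λ ≡ 14.
  x = λ² - 5 - 16 = 196 - 21 ≡ 5; y = λ·(5 - 5) - 10 ≡ 7. → (5, 7)

(5, 7)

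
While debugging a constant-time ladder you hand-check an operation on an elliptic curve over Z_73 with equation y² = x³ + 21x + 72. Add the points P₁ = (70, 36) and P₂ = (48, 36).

(28, 37)

(70, 36) + (48, 36). λ = (36 - 36)/(48 - 70) ≡ 0/51 mod 73. 51⁻¹ ≡ 63 (mod 73), so λ ≡ 0.
  x = λ² - 70 - 48 = 0 - 118 ≡ 28; y = λ·(70 - 28) - 36 ≡ 37. → (28, 37)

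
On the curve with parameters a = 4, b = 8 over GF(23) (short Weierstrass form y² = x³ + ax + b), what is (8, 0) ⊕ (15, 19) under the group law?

(8, 0) + (15, 19). λ = (19 - 0)/(15 - 8) ≡ 19/7 mod 23. 7⁻¹ ≡ 10 (mod 23), so λ ≡ 6.
  x = λ² - 8 - 15 = 36 - 23 ≡ 13; y = λ·(8 - 13) - 0 ≡ 16. → (13, 16)

(13, 16)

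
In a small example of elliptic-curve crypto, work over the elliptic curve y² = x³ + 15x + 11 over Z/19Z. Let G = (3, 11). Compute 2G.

(0, 12)

tangent at (3, 11): λ = (3·3² + 15)/(2·11) ≡ 4/3. 3⁻¹ ≡ 13 (mod 19) since 3·13 = 39 ≡ 1, so λ ≡ 4·13 ≡ 14.
  x = λ² - 3 - 3 = 196 - 6 ≡ 0; y = λ·(3 - 0) - 11 ≡ 12. → (0, 12)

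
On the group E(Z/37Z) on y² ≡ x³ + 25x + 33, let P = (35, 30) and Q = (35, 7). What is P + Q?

O

The two points share x = 35 and their y-coordinates satisfy 30 + 7 ≡ 0 (mod 37), so they are inverses. Their sum is O.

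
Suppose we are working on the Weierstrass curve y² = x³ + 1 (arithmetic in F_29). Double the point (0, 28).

tangent at (0, 28): λ = (3·0² + 0)/(2·28) ≡ 0/27. 27⁻¹ ≡ 14 (mod 29) since 27·14 = 378 ≡ 1, so λ ≡ 0·14 ≡ 0.
  x = λ² - 0 - 0 = 0 - 0 ≡ 0; y = λ·(0 - 0) - 28 ≡ 1. → (0, 1)

(0, 1)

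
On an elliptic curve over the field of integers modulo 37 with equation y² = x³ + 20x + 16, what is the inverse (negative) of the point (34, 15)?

(34, 22)

-(34, 15) = (34, -15 mod 37) = (34, 22).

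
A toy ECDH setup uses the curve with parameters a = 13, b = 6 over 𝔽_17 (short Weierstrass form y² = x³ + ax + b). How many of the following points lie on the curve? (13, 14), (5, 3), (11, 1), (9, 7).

3

(13, 14): 14² ≡ 9, rhs ≡ 9 → on.
(5, 3): 3² ≡ 9, rhs ≡ 9 → on.
(11, 1): 1² ≡ 1, rhs ≡ 1 → on.
(9, 7): 7² ≡ 15, rhs ≡ 2 → off.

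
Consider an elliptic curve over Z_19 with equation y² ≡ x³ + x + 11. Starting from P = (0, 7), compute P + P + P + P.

O

Repeated addition: build up to 4P.
2P: tangent at (0, 7): λ = (3·0² + 1)/(2·7) ≡ 1/14. 14⁻¹ ≡ 15 (mod 19), so λ ≡ 1·15 ≡ 15.
  x = λ² - 0 - 0 = 225 - 0 ≡ 16; y = λ·(0 - 16) - 7 ≡ 0. → (16, 0)
3P: (16, 0) + (0, 7). λ = (7 - 0)/(0 - 16) ≡ 7/3 mod 19. 3⁻¹ ≡ 13 (mod 19), so λ ≡ 15.
  x = λ² - 16 - 0 = 225 - 16 ≡ 0; y = λ·(16 - 0) - 0 ≡ 12. → (0, 12)
4P: (0, 12) + (0, 7): same x and y₁ ≡ -y₂, so the sum is ∞.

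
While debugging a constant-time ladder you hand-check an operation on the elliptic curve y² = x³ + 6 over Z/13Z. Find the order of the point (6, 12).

7

2P: tangent at (6, 12): λ = (3·6² + 0)/(2·12) ≡ 4/11. 11⁻¹ ≡ 6 (mod 13), so λ ≡ 4·6 ≡ 11.
  x = λ² - 6 - 6 = 121 - 12 ≡ 5; y = λ·(6 - 5) - 12 ≡ 12. → (5, 12)
3P: (5, 12) + (6, 12). λ = (12 - 12)/(6 - 5) ≡ 0/1 mod 13. 1⁻¹ ≡ 1 (mod 13), so λ ≡ 0.
  x = λ² - 5 - 6 = 0 - 11 ≡ 2; y = λ·(5 - 2) - 12 ≡ 1. → (2, 1)
4P: (2, 1) + (6, 12). λ = (12 - 1)/(6 - 2) ≡ 11/4 mod 13. 4⁻¹ ≡ 10 (mod 13), so λ ≡ 6.
  x = λ² - 2 - 6 = 36 - 8 ≡ 2; y = λ·(2 - 2) - 1 ≡ 12. → (2, 12)
5P: (2, 12) + (6, 12). λ = (12 - 12)/(6 - 2) ≡ 0/4 mod 13. 4⁻¹ ≡ 10 (mod 13) since 4·10 = 40 ≡ 1, so λ ≡ 0.
  x = λ² - 2 - 6 = 0 - 8 ≡ 5; y = λ·(2 - 5) - 12 ≡ 1. → (5, 1)
6P: (5, 1) + (6, 12). λ = (12 - 1)/(6 - 5) ≡ 11/1 mod 13. 1⁻¹ ≡ 1 (mod 13) since 1·1 = 1 ≡ 1, so λ ≡ 11.
  x = λ² - 5 - 6 = 121 - 11 ≡ 6; y = λ·(5 - 6) - 1 ≡ 1. → (6, 1)
7P: (6, 1) + (6, 12): same x and y₁ ≡ -y₂, so the sum is ∞.
7P = ∞, so the order is 7.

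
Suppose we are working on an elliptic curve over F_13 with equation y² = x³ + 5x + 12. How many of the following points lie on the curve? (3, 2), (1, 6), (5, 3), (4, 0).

(3, 2): 2² ≡ 4, rhs ≡ 2 → off.
(1, 6): 6² ≡ 10, rhs ≡ 5 → off.
(5, 3): 3² ≡ 9, rhs ≡ 6 → off.
(4, 0): 0² ≡ 0, rhs ≡ 5 → off.

0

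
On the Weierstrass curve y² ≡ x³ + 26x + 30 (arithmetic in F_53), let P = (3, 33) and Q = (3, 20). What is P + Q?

The two points share x = 3 and their y-coordinates satisfy 33 + 20 ≡ 0 (mod 53), so they are inverses. Their sum is O.

O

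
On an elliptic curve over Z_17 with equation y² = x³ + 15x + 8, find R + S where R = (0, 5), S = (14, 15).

(0, 5) + (14, 15). λ = (15 - 5)/(14 - 0) ≡ 10/14 mod 17. 14⁻¹ ≡ 11 (mod 17), so λ ≡ 8.
  x = λ² - 0 - 14 = 64 - 14 ≡ 16; y = λ·(0 - 16) - 5 ≡ 3. → (16, 3)

(16, 3)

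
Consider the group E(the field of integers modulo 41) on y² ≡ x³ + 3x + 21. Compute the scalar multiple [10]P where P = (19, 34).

Repeated addition: build up to 10P.
2P: tangent at (19, 34): λ = (3·19² + 3)/(2·34) ≡ 20/27. 27⁻¹ ≡ 38 (mod 41) since 27·38 = 1026 ≡ 1, so λ ≡ 20·38 ≡ 22.
  x = λ² - 19 - 19 = 484 - 38 ≡ 36; y = λ·(19 - 36) - 34 ≡ 2. → (36, 2)
3P: (36, 2) + (19, 34). λ = (34 - 2)/(19 - 36) ≡ 32/24 mod 41. 24⁻¹ ≡ 12 (mod 41), so λ ≡ 15.
  x = λ² - 36 - 19 = 225 - 55 ≡ 6; y = λ·(36 - 6) - 2 ≡ 38. → (6, 38)
4P: (6, 38) + (19, 34). λ = (34 - 38)/(19 - 6) ≡ 37/13 mod 41. 13⁻¹ ≡ 19 (mod 41), so λ ≡ 6.
  x = λ² - 6 - 19 = 36 - 25 ≡ 11; y = λ·(6 - 11) - 38 ≡ 14. → (11, 14)
5P: (11, 14) + (19, 34). λ = (34 - 14)/(19 - 11) ≡ 20/8 mod 41. 8⁻¹ ≡ 36 (mod 41) since 8·36 = 288 ≡ 1, so λ ≡ 23.
  x = λ² - 11 - 19 = 529 - 30 ≡ 7; y = λ·(11 - 7) - 14 ≡ 37. → (7, 37)
6P: (7, 37) + (19, 34). λ = (34 - 37)/(19 - 7) ≡ 38/12 mod 41. 12⁻¹ ≡ 24 (mod 41) since 12·24 = 288 ≡ 1, so λ ≡ 10.
  x = λ² - 7 - 19 = 100 - 26 ≡ 33; y = λ·(7 - 33) - 37 ≡ 31. → (33, 31)
7P: (33, 31) + (19, 34). λ = (34 - 31)/(19 - 33) ≡ 3/27 mod 41. 27⁻¹ ≡ 38 (mod 41) since 27·38 = 1026 ≡ 1, so λ ≡ 32.
  x = λ² - 33 - 19 = 1024 - 52 ≡ 29; y = λ·(33 - 29) - 31 ≡ 15. → (29, 15)
8P: (29, 15) + (19, 34). λ = (34 - 15)/(19 - 29) ≡ 19/31 mod 41. 31⁻¹ ≡ 4 (mod 41), so λ ≡ 35.
  x = λ² - 29 - 19 = 1225 - 48 ≡ 29; y = λ·(29 - 29) - 15 ≡ 26. → (29, 26)
9P: (29, 26) + (19, 34). λ = (34 - 26)/(19 - 29) ≡ 8/31 mod 41. 31⁻¹ ≡ 4 (mod 41), so λ ≡ 32.
  x = λ² - 29 - 19 = 1024 - 48 ≡ 33; y = λ·(29 - 33) - 26 ≡ 10. → (33, 10)
10P: (33, 10) + (19, 34). λ = (34 - 10)/(19 - 33) ≡ 24/27 mod 41. 27⁻¹ ≡ 38 (mod 41) since 27·38 = 1026 ≡ 1, so λ ≡ 10.
  x = λ² - 33 - 19 = 100 - 52 ≡ 7; y = λ·(33 - 7) - 10 ≡ 4. → (7, 4)

(7, 4)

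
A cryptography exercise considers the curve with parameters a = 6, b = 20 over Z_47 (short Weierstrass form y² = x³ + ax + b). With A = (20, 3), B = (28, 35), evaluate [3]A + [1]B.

First 3A:
Repeated addition: build up to 3A.
2A: tangent at (20, 3): λ = (3·20² + 6)/(2·3) ≡ 31/6. 6⁻¹ ≡ 8 (mod 47), so λ ≡ 31·8 ≡ 13.
  x = λ² - 20 - 20 = 169 - 40 ≡ 35; y = λ·(20 - 35) - 3 ≡ 37. → (35, 37)
3A: (35, 37) + (20, 3). λ = (3 - 37)/(20 - 35) ≡ 13/32 mod 47. 32⁻¹ ≡ 25 (mod 47) since 32·25 = 800 ≡ 1, so λ ≡ 43.
  x = λ² - 35 - 20 = 1849 - 55 ≡ 8; y = λ·(35 - 8) - 37 ≡ 43. → (8, 43)
3A = (8, 43).
Finally 3A + B:
(8, 43) + (28, 35). λ = (35 - 43)/(28 - 8) ≡ 39/20 mod 47. 20⁻¹ ≡ 40 (mod 47), so λ ≡ 9.
  x = λ² - 8 - 28 = 81 - 36 ≡ 45; y = λ·(8 - 45) - 43 ≡ 0. → (45, 0)

(45, 0)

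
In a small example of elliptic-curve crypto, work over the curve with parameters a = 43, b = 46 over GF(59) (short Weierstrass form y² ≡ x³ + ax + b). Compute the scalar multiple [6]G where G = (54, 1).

Double-and-add on 6 = (110)₂. Start with G = (54, 1) for the leading 1-bit.
double: tangent at (54, 1): λ = (3·54² + 43)/(2·1) ≡ 0/2. 2⁻¹ ≡ 30 (mod 59), so λ ≡ 0·30 ≡ 0.
  x = λ² - 54 - 54 = 0 - 108 ≡ 10; y = λ·(54 - 10) - 1 ≡ 58. → (10, 58)
add G: (10, 58) + (54, 1). λ = (1 - 58)/(54 - 10) ≡ 2/44 mod 59. 44⁻¹ ≡ 55 (mod 59), so λ ≡ 51.
  x = λ² - 10 - 54 = 2601 - 64 ≡ 0; y = λ·(10 - 0) - 58 ≡ 39. → (0, 39)
double: tangent at (0, 39): λ = (3·0² + 43)/(2·39) ≡ 43/19. 19⁻¹ ≡ 28 (mod 59), so λ ≡ 43·28 ≡ 24.
  x = λ² - 0 - 0 = 576 - 0 ≡ 45; y = λ·(0 - 45) - 39 ≡ 2. → (45, 2)

(45, 2)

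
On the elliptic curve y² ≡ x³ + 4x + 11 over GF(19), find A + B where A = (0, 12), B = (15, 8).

(0, 12) + (15, 8). λ = (8 - 12)/(15 - 0) ≡ 15/15 mod 19. 15⁻¹ ≡ 14 (mod 19), so λ ≡ 1.
  x = λ² - 0 - 15 = 1 - 15 ≡ 5; y = λ·(0 - 5) - 12 ≡ 2. → (5, 2)

(5, 2)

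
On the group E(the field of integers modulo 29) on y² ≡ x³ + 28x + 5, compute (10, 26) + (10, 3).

O

The two points share x = 10 and their y-coordinates satisfy 26 + 3 ≡ 0 (mod 29), so they are inverses. Their sum is ∞.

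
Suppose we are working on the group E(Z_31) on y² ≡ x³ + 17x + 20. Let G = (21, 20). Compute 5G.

(6, 11)

Repeated addition: build up to 5G.
2G: tangent at (21, 20): λ = (3·21² + 17)/(2·20) ≡ 7/9. 9⁻¹ ≡ 7 (mod 31) since 9·7 = 63 ≡ 1, so λ ≡ 7·7 ≡ 18.
  x = λ² - 21 - 21 = 324 - 42 ≡ 3; y = λ·(21 - 3) - 20 ≡ 25. → (3, 25)
3G: (3, 25) + (21, 20). λ = (20 - 25)/(21 - 3) ≡ 26/18 mod 31. 18⁻¹ ≡ 19 (mod 31), so λ ≡ 29.
  x = λ² - 3 - 21 = 841 - 24 ≡ 11; y = λ·(3 - 11) - 25 ≡ 22. → (11, 22)
4G: (11, 22) + (21, 20). λ = (20 - 22)/(21 - 11) ≡ 29/10 mod 31. 10⁻¹ ≡ 28 (mod 31) since 10·28 = 280 ≡ 1, so λ ≡ 6.
  x = λ² - 11 - 21 = 36 - 32 ≡ 4; y = λ·(11 - 4) - 22 ≡ 20. → (4, 20)
5G: (4, 20) + (21, 20). λ = (20 - 20)/(21 - 4) ≡ 0/17 mod 31. 17⁻¹ ≡ 11 (mod 31), so λ ≡ 0.
  x = λ² - 4 - 21 = 0 - 25 ≡ 6; y = λ·(4 - 6) - 20 ≡ 11. → (6, 11)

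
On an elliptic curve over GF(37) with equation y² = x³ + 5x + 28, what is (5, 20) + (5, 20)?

tangent at (5, 20): λ = (3·5² + 5)/(2·20) ≡ 6/3. 3⁻¹ ≡ 25 (mod 37) since 3·25 = 75 ≡ 1, so λ ≡ 6·25 ≡ 2.
  x = λ² - 5 - 5 = 4 - 10 ≡ 31; y = λ·(5 - 31) - 20 ≡ 2. → (31, 2)

(31, 2)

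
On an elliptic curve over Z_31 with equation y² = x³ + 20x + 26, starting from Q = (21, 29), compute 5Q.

Repeated addition: build up to 5Q.
2Q: tangent at (21, 29): λ = (3·21² + 20)/(2·29) ≡ 10/27. 27⁻¹ ≡ 23 (mod 31) since 27·23 = 621 ≡ 1, so λ ≡ 10·23 ≡ 13.
  x = λ² - 21 - 21 = 169 - 42 ≡ 3; y = λ·(21 - 3) - 29 ≡ 19. → (3, 19)
3Q: (3, 19) + (21, 29). λ = (29 - 19)/(21 - 3) ≡ 10/18 mod 31. 18⁻¹ ≡ 19 (mod 31), so λ ≡ 4.
  x = λ² - 3 - 21 = 16 - 24 ≡ 23; y = λ·(3 - 23) - 19 ≡ 25. → (23, 25)
4Q: (23, 25) + (21, 29). λ = (29 - 25)/(21 - 23) ≡ 4/29 mod 31. 29⁻¹ ≡ 15 (mod 31), so λ ≡ 29.
  x = λ² - 23 - 21 = 841 - 44 ≡ 22; y = λ·(23 - 22) - 25 ≡ 4. → (22, 4)
5Q: (22, 4) + (21, 29). λ = (29 - 4)/(21 - 22) ≡ 25/30 mod 31. 30⁻¹ ≡ 30 (mod 31), so λ ≡ 6.
  x = λ² - 22 - 21 = 36 - 43 ≡ 24; y = λ·(22 - 24) - 4 ≡ 15. → (24, 15)

(24, 15)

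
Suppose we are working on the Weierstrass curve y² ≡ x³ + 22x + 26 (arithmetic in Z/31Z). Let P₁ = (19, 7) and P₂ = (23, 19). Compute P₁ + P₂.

(19, 7) + (23, 19). λ = (19 - 7)/(23 - 19) ≡ 12/4 mod 31. 4⁻¹ ≡ 8 (mod 31), so λ ≡ 3.
  x = λ² - 19 - 23 = 9 - 42 ≡ 29; y = λ·(19 - 29) - 7 ≡ 25. → (29, 25)

(29, 25)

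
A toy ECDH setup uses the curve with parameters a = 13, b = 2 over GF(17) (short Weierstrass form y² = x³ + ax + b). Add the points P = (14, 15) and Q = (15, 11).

(14, 15) + (15, 11). λ = (11 - 15)/(15 - 14) ≡ 13/1 mod 17. 1⁻¹ ≡ 1 (mod 17), so λ ≡ 13.
  x = λ² - 14 - 15 = 169 - 29 ≡ 4; y = λ·(14 - 4) - 15 ≡ 13. → (4, 13)

(4, 13)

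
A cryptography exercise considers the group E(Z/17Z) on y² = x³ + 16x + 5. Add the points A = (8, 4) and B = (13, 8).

(15, 4)

(8, 4) + (13, 8). λ = (8 - 4)/(13 - 8) ≡ 4/5 mod 17. 5⁻¹ ≡ 7 (mod 17), so λ ≡ 11.
  x = λ² - 8 - 13 = 121 - 21 ≡ 15; y = λ·(8 - 15) - 4 ≡ 4. → (15, 4)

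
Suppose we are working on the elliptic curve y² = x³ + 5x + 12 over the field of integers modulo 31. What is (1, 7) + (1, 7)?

(23, 7)

tangent at (1, 7): λ = (3·1² + 5)/(2·7) ≡ 8/14. 14⁻¹ ≡ 20 (mod 31), so λ ≡ 8·20 ≡ 5.
  x = λ² - 1 - 1 = 25 - 2 ≡ 23; y = λ·(1 - 23) - 7 ≡ 7. → (23, 7)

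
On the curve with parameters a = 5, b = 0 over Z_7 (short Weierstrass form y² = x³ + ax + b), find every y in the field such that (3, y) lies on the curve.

0

x³ + 5x + 0 = 42 ≡ 0 (mod 7).
Only y = 0 satisfies y² ≡ 0.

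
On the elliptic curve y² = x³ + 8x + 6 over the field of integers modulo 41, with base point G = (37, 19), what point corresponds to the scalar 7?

(18, 18)

Double-and-add on 7 = (111)₂. Start with G = (37, 19) for the leading 1-bit.
double: tangent at (37, 19): λ = (3·37² + 8)/(2·19) ≡ 15/38. 38⁻¹ ≡ 27 (mod 41), so λ ≡ 15·27 ≡ 36.
  x = λ² - 37 - 37 = 1296 - 74 ≡ 33; y = λ·(37 - 33) - 19 ≡ 2. → (33, 2)
add G: (33, 2) + (37, 19). λ = (19 - 2)/(37 - 33) ≡ 17/4 mod 41. 4⁻¹ ≡ 31 (mod 41), so λ ≡ 35.
  x = λ² - 33 - 37 = 1225 - 70 ≡ 7; y = λ·(33 - 7) - 2 ≡ 6. → (7, 6)
double: tangent at (7, 6): λ = (3·7² + 8)/(2·6) ≡ 32/12. 12⁻¹ ≡ 24 (mod 41) since 12·24 = 288 ≡ 1, so λ ≡ 32·24 ≡ 30.
  x = λ² - 7 - 7 = 900 - 14 ≡ 25; y = λ·(7 - 25) - 6 ≡ 28. → (25, 28)
add G: (25, 28) + (37, 19). λ = (19 - 28)/(37 - 25) ≡ 32/12 mod 41. 12⁻¹ ≡ 24 (mod 41), so λ ≡ 30.
  x = λ² - 25 - 37 = 900 - 62 ≡ 18; y = λ·(25 - 18) - 28 ≡ 18. → (18, 18)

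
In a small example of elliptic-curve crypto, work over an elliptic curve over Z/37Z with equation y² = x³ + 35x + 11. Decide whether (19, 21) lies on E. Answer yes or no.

y² = 21² ≡ 34; x³ + 35x + 11 = 7535 ≡ 24 (mod 37). 34 ≠ 24.

no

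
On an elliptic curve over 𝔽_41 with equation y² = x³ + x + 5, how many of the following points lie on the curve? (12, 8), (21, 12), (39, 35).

(12, 8): 8² ≡ 23, rhs ≡ 23 → on.
(21, 12): 12² ≡ 21, rhs ≡ 21 → on.
(39, 35): 35² ≡ 36, rhs ≡ 36 → on.

3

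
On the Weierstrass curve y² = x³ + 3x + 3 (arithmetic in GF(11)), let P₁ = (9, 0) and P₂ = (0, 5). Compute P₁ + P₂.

(0, 6)

(9, 0) + (0, 5). λ = (5 - 0)/(0 - 9) ≡ 5/2 mod 11. 2⁻¹ ≡ 6 (mod 11), so λ ≡ 8.
  x = λ² - 9 - 0 = 64 - 9 ≡ 0; y = λ·(9 - 0) - 0 ≡ 6. → (0, 6)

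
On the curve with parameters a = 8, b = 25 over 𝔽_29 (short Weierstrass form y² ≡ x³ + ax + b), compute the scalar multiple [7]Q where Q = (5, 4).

(27, 28)

Repeated addition: build up to 7Q.
2Q: tangent at (5, 4): λ = (3·5² + 8)/(2·4) ≡ 25/8. 8⁻¹ ≡ 11 (mod 29), so λ ≡ 25·11 ≡ 14.
  x = λ² - 5 - 5 = 196 - 10 ≡ 12; y = λ·(5 - 12) - 4 ≡ 14. → (12, 14)
3Q: (12, 14) + (5, 4). λ = (4 - 14)/(5 - 12) ≡ 19/22 mod 29. 22⁻¹ ≡ 4 (mod 29) since 22·4 = 88 ≡ 1, so λ ≡ 18.
  x = λ² - 12 - 5 = 324 - 17 ≡ 17; y = λ·(12 - 17) - 14 ≡ 12. → (17, 12)
4Q: (17, 12) + (5, 4). λ = (4 - 12)/(5 - 17) ≡ 21/17 mod 29. 17⁻¹ ≡ 12 (mod 29), so λ ≡ 20.
  x = λ² - 17 - 5 = 400 - 22 ≡ 1; y = λ·(17 - 1) - 12 ≡ 18. → (1, 18)
5Q: (1, 18) + (5, 4). λ = (4 - 18)/(5 - 1) ≡ 15/4 mod 29. 4⁻¹ ≡ 22 (mod 29) since 4·22 = 88 ≡ 1, so λ ≡ 11.
  x = λ² - 1 - 5 = 121 - 6 ≡ 28; y = λ·(1 - 28) - 18 ≡ 4. → (28, 4)
6Q: (28, 4) + (5, 4). λ = (4 - 4)/(5 - 28) ≡ 0/6 mod 29. 6⁻¹ ≡ 5 (mod 29) since 6·5 = 30 ≡ 1, so λ ≡ 0.
  x = λ² - 28 - 5 = 0 - 33 ≡ 25; y = λ·(28 - 25) - 4 ≡ 25. → (25, 25)
7Q: (25, 25) + (5, 4). λ = (4 - 25)/(5 - 25) ≡ 8/9 mod 29. 9⁻¹ ≡ 13 (mod 29), so λ ≡ 17.
  x = λ² - 25 - 5 = 289 - 30 ≡ 27; y = λ·(25 - 27) - 25 ≡ 28. → (27, 28)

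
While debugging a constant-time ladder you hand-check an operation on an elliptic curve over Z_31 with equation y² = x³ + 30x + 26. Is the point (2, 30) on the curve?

yes

y² = 30² ≡ 1; x³ + 30x + 26 = 94 ≡ 1 (mod 31). 1 = 1.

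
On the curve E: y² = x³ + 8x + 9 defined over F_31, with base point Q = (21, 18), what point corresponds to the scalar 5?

(11, 23)

Repeated addition: build up to 5Q.
2Q: tangent at (21, 18): λ = (3·21² + 8)/(2·18) ≡ 29/5. 5⁻¹ ≡ 25 (mod 31), so λ ≡ 29·25 ≡ 12.
  x = λ² - 21 - 21 = 144 - 42 ≡ 9; y = λ·(21 - 9) - 18 ≡ 2. → (9, 2)
3Q: (9, 2) + (21, 18). λ = (18 - 2)/(21 - 9) ≡ 16/12 mod 31. 12⁻¹ ≡ 13 (mod 31), so λ ≡ 22.
  x = λ² - 9 - 21 = 484 - 30 ≡ 20; y = λ·(9 - 20) - 2 ≡ 4. → (20, 4)
4Q: (20, 4) + (21, 18). λ = (18 - 4)/(21 - 20) ≡ 14/1 mod 31. 1⁻¹ ≡ 1 (mod 31), so λ ≡ 14.
  x = λ² - 20 - 21 = 196 - 41 ≡ 0; y = λ·(20 - 0) - 4 ≡ 28. → (0, 28)
5Q: (0, 28) + (21, 18). λ = (18 - 28)/(21 - 0) ≡ 21/21 mod 31. 21⁻¹ ≡ 3 (mod 31), so λ ≡ 1.
  x = λ² - 0 - 21 = 1 - 21 ≡ 11; y = λ·(0 - 11) - 28 ≡ 23. → (11, 23)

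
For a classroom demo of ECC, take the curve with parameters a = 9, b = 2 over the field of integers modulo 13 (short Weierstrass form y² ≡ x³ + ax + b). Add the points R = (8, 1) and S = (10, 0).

(8, 1) + (10, 0). λ = (0 - 1)/(10 - 8) ≡ 12/2 mod 13. 2⁻¹ ≡ 7 (mod 13) since 2·7 = 14 ≡ 1, so λ ≡ 6.
  x = λ² - 8 - 10 = 36 - 18 ≡ 5; y = λ·(8 - 5) - 1 ≡ 4. → (5, 4)

(5, 4)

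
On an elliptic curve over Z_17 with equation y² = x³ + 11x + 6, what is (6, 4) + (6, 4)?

(5, 13)

tangent at (6, 4): λ = (3·6² + 11)/(2·4) ≡ 0/8. 8⁻¹ ≡ 15 (mod 17), so λ ≡ 0·15 ≡ 0.
  x = λ² - 6 - 6 = 0 - 12 ≡ 5; y = λ·(6 - 5) - 4 ≡ 13. → (5, 13)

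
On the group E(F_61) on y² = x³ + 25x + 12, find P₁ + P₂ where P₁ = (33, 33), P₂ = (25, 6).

(2, 3)

(33, 33) + (25, 6). λ = (6 - 33)/(25 - 33) ≡ 34/53 mod 61. 53⁻¹ ≡ 38 (mod 61), so λ ≡ 11.
  x = λ² - 33 - 25 = 121 - 58 ≡ 2; y = λ·(33 - 2) - 33 ≡ 3. → (2, 3)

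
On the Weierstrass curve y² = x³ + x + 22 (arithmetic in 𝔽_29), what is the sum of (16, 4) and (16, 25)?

O

The two points share x = 16 and their y-coordinates satisfy 4 + 25 ≡ 0 (mod 29), so they are inverses. Their sum is O.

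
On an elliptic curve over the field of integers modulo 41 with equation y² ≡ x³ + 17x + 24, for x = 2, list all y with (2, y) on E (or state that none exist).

5, 36

x³ + 17x + 24 = 66 ≡ 25 (mod 41).
Square roots of 25 mod 41: 5 and 36 (since 5² = 25 ≡ 25).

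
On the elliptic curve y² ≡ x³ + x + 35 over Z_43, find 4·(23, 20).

(13, 40)

Write P = (23, 20).
Double-and-add on 4 = (100)₂. Start with P = (23, 20) for the leading 1-bit.
double: tangent at (23, 20): λ = (3·23² + 1)/(2·20) ≡ 40/40. 40⁻¹ ≡ 14 (mod 43), so λ ≡ 40·14 ≡ 1.
  x = λ² - 23 - 23 = 1 - 46 ≡ 41; y = λ·(23 - 41) - 20 ≡ 5. → (41, 5)
double: tangent at (41, 5): λ = (3·41² + 1)/(2·5) ≡ 13/10. 10⁻¹ ≡ 13 (mod 43), so λ ≡ 13·13 ≡ 40.
  x = λ² - 41 - 41 = 1600 - 82 ≡ 13; y = λ·(41 - 13) - 5 ≡ 40. → (13, 40)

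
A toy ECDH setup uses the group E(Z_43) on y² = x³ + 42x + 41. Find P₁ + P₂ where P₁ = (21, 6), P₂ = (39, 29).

(21, 6) + (39, 29). λ = (29 - 6)/(39 - 21) ≡ 23/18 mod 43. 18⁻¹ ≡ 12 (mod 43), so λ ≡ 18.
  x = λ² - 21 - 39 = 324 - 60 ≡ 6; y = λ·(21 - 6) - 6 ≡ 6. → (6, 6)

(6, 6)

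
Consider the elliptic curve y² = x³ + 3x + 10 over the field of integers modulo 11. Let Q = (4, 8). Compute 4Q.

(1, 6)

Repeated addition: build up to 4Q.
2Q: tangent at (4, 8): λ = (3·4² + 3)/(2·8) ≡ 7/5. 5⁻¹ ≡ 9 (mod 11), so λ ≡ 7·9 ≡ 8.
  x = λ² - 4 - 4 = 64 - 8 ≡ 1; y = λ·(4 - 1) - 8 ≡ 5. → (1, 5)
3Q: (1, 5) + (4, 8). λ = (8 - 5)/(4 - 1) ≡ 3/3 mod 11. 3⁻¹ ≡ 4 (mod 11) since 3·4 = 12 ≡ 1, so λ ≡ 1.
  x = λ² - 1 - 4 = 1 - 5 ≡ 7; y = λ·(1 - 7) - 5 ≡ 0. → (7, 0)
4Q: (7, 0) + (4, 8). λ = (8 - 0)/(4 - 7) ≡ 8/8 mod 11. 8⁻¹ ≡ 7 (mod 11), so λ ≡ 1.
  x = λ² - 7 - 4 = 1 - 11 ≡ 1; y = λ·(7 - 1) - 0 ≡ 6. → (1, 6)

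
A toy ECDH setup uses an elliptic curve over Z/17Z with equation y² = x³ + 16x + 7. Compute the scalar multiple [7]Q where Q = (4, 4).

(2, 9)

Double-and-add on 7 = (111)₂. Start with Q = (4, 4) for the leading 1-bit.
double: tangent at (4, 4): λ = (3·4² + 16)/(2·4) ≡ 13/8. 8⁻¹ ≡ 15 (mod 17) since 8·15 = 120 ≡ 1, so λ ≡ 13·15 ≡ 8.
  x = λ² - 4 - 4 = 64 - 8 ≡ 5; y = λ·(4 - 5) - 4 ≡ 5. → (5, 5)
add Q: (5, 5) + (4, 4). λ = (4 - 5)/(4 - 5) ≡ 16/16 mod 17. 16⁻¹ ≡ 16 (mod 17), so λ ≡ 1.
  x = λ² - 5 - 4 = 1 - 9 ≡ 9; y = λ·(5 - 9) - 5 ≡ 8. → (9, 8)
double: tangent at (9, 8): λ = (3·9² + 16)/(2·8) ≡ 4/16. 16⁻¹ ≡ 16 (mod 17), so λ ≡ 4·16 ≡ 13.
  x = λ² - 9 - 9 = 169 - 18 ≡ 15; y = λ·(9 - 15) - 8 ≡ 16. → (15, 16)
add Q: (15, 16) + (4, 4). λ = (4 - 16)/(4 - 15) ≡ 5/6 mod 17. 6⁻¹ ≡ 3 (mod 17), so λ ≡ 15.
  x = λ² - 15 - 4 = 225 - 19 ≡ 2; y = λ·(15 - 2) - 16 ≡ 9. → (2, 9)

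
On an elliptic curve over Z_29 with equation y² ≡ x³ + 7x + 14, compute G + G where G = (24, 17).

tangent at (24, 17): λ = (3·24² + 7)/(2·17) ≡ 24/5. 5⁻¹ ≡ 6 (mod 29) since 5·6 = 30 ≡ 1, so λ ≡ 24·6 ≡ 28.
  x = λ² - 24 - 24 = 784 - 48 ≡ 11; y = λ·(24 - 11) - 17 ≡ 28. → (11, 28)

(11, 28)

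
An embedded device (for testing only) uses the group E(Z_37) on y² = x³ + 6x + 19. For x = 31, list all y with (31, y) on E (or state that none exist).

10, 27

x³ + 6x + 19 = 29996 ≡ 26 (mod 37).
Square roots of 26 mod 37: 10 and 27 (since 10² = 100 ≡ 26).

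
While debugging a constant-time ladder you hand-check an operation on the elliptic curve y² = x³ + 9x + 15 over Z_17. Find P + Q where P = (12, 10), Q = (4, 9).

(12, 10) + (4, 9). λ = (9 - 10)/(4 - 12) ≡ 16/9 mod 17. 9⁻¹ ≡ 2 (mod 17), so λ ≡ 15.
  x = λ² - 12 - 4 = 225 - 16 ≡ 5; y = λ·(12 - 5) - 10 ≡ 10. → (5, 10)

(5, 10)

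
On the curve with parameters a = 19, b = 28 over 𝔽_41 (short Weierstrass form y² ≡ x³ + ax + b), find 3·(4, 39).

(5, 24)

Write G = (4, 39).
Repeated addition: build up to 3G.
2G: tangent at (4, 39): λ = (3·4² + 19)/(2·39) ≡ 26/37. 37⁻¹ ≡ 10 (mod 41) since 37·10 = 370 ≡ 1, so λ ≡ 26·10 ≡ 14.
  x = λ² - 4 - 4 = 196 - 8 ≡ 24; y = λ·(4 - 24) - 39 ≡ 9. → (24, 9)
3G: (24, 9) + (4, 39). λ = (39 - 9)/(4 - 24) ≡ 30/21 mod 41. 21⁻¹ ≡ 2 (mod 41), so λ ≡ 19.
  x = λ² - 24 - 4 = 361 - 28 ≡ 5; y = λ·(24 - 5) - 9 ≡ 24. → (5, 24)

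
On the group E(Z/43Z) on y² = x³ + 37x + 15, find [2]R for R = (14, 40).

tangent at (14, 40): λ = (3·14² + 37)/(2·40) ≡ 23/37. 37⁻¹ ≡ 7 (mod 43), so λ ≡ 23·7 ≡ 32.
  x = λ² - 14 - 14 = 1024 - 28 ≡ 7; y = λ·(14 - 7) - 40 ≡ 12. → (7, 12)

(7, 12)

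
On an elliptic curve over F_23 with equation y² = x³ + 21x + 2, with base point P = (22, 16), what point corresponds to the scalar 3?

(10, 4)

Repeated addition: build up to 3P.
2P: tangent at (22, 16): λ = (3·22² + 21)/(2·16) ≡ 1/9. 9⁻¹ ≡ 18 (mod 23), so λ ≡ 1·18 ≡ 18.
  x = λ² - 22 - 22 = 324 - 44 ≡ 4; y = λ·(22 - 4) - 16 ≡ 9. → (4, 9)
3P: (4, 9) + (22, 16). λ = (16 - 9)/(22 - 4) ≡ 7/18 mod 23. 18⁻¹ ≡ 9 (mod 23), so λ ≡ 17.
  x = λ² - 4 - 22 = 289 - 26 ≡ 10; y = λ·(4 - 10) - 9 ≡ 4. → (10, 4)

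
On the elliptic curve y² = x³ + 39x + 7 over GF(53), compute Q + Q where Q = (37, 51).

tangent at (37, 51): λ = (3·37² + 39)/(2·51) ≡ 12/49. 49⁻¹ ≡ 13 (mod 53), so λ ≡ 12·13 ≡ 50.
  x = λ² - 37 - 37 = 2500 - 74 ≡ 41; y = λ·(37 - 41) - 51 ≡ 14. → (41, 14)

(41, 14)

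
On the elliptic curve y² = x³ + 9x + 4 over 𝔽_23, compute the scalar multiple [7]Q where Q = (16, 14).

O

Double-and-add on 7 = (111)₂. Start with Q = (16, 14) for the leading 1-bit.
double: tangent at (16, 14): λ = (3·16² + 9)/(2·14) ≡ 18/5. 5⁻¹ ≡ 14 (mod 23), so λ ≡ 18·14 ≡ 22.
  x = λ² - 16 - 16 = 484 - 32 ≡ 15; y = λ·(16 - 15) - 14 ≡ 8. → (15, 8)
add Q: (15, 8) + (16, 14). λ = (14 - 8)/(16 - 15) ≡ 6/1 mod 23. 1⁻¹ ≡ 1 (mod 23) since 1·1 = 1 ≡ 1, so λ ≡ 6.
  x = λ² - 15 - 16 = 36 - 31 ≡ 5; y = λ·(15 - 5) - 8 ≡ 6. → (5, 6)
double: tangent at (5, 6): λ = (3·5² + 9)/(2·6) ≡ 15/12. 12⁻¹ ≡ 2 (mod 23), so λ ≡ 15·2 ≡ 7.
  x = λ² - 5 - 5 = 49 - 10 ≡ 16; y = λ·(5 - 16) - 6 ≡ 9. → (16, 9)
add Q: (16, 9) + (16, 14): same x and y₁ ≡ -y₂, so the sum is O.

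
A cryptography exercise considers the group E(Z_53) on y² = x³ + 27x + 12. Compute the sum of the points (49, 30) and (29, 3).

(49, 30) + (29, 3). λ = (3 - 30)/(29 - 49) ≡ 26/33 mod 53. 33⁻¹ ≡ 45 (mod 53) since 33·45 = 1485 ≡ 1, so λ ≡ 4.
  x = λ² - 49 - 29 = 16 - 78 ≡ 44; y = λ·(49 - 44) - 30 ≡ 43. → (44, 43)

(44, 43)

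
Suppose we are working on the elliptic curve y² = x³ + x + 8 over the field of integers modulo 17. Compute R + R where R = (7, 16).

(5, 6)

tangent at (7, 16): λ = (3·7² + 1)/(2·16) ≡ 12/15. 15⁻¹ ≡ 8 (mod 17) since 15·8 = 120 ≡ 1, so λ ≡ 12·8 ≡ 11.
  x = λ² - 7 - 7 = 121 - 14 ≡ 5; y = λ·(7 - 5) - 16 ≡ 6. → (5, 6)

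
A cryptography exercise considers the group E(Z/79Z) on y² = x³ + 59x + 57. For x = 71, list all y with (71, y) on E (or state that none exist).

x³ + 59x + 57 = 362157 ≡ 21 (mod 79).
Square roots of 21 mod 79: 10 and 69 (since 10² = 100 ≡ 21).

10, 69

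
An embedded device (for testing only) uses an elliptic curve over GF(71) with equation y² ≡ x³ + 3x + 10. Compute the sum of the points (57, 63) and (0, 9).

(68, 20)

(57, 63) + (0, 9). λ = (9 - 63)/(0 - 57) ≡ 17/14 mod 71. 14⁻¹ ≡ 66 (mod 71) since 14·66 = 924 ≡ 1, so λ ≡ 57.
  x = λ² - 57 - 0 = 3249 - 57 ≡ 68; y = λ·(57 - 68) - 63 ≡ 20. → (68, 20)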